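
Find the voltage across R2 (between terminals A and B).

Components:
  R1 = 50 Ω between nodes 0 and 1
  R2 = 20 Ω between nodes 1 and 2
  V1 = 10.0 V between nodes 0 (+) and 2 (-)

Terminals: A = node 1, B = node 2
R1 and R2 are in series across V1 (node 0 → node 1 → node 2), and the output A–B is taken across R2, so this is a voltage divider.
Series current: I = V1/(R1 + R2) = 10/(50 + 20) = 10/70 = 0.1429 A
V_R2 = I × R2 = V1 × R2/(R1 + R2) = 10 × 20/70 = 2.857 V

Final answer: 2.857 V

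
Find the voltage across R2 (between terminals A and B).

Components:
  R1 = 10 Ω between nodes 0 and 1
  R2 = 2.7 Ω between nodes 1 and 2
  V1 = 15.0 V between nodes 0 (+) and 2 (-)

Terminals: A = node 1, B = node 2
R1 and R2 are in series across V1 (node 0 → node 1 → node 2), and the output A–B is taken across R2, so this is a voltage divider.
Series current: I = V1/(R1 + R2) = 15/(10 + 2.7) = 15/12.7 = 1.181 A
V_R2 = I × R2 = V1 × R2/(R1 + R2) = 15 × 2.7/12.7 = 3.189 V

Final answer: 3.189 V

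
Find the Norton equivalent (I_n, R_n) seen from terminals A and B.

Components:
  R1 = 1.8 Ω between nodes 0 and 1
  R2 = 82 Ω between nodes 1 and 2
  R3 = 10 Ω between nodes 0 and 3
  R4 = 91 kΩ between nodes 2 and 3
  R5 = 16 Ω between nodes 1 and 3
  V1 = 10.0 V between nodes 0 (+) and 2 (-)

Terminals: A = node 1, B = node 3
Find the Thévenin equivalent first; then I_n = V_th/R_th and R_n = R_th.
Step 1 — V_th is the open-circuit voltage V_A - V_B (nothing connected across the terminals).
Nodal analysis, taking node 2 as the 0 V reference.
Source V1 fixes V_0 = 10 V.
KCL at each unknown node (sum of currents leaving = 0; resistances in Ω):
  Node 1: (V_1 - 10)/1.8 + (V_1 - 0)/82 + (V_1 - V_3)/16 = 0
  Node 3: (V_3 - 10)/10 + (V_3 - 0)/91000 + (V_3 - V_1)/16 = 0
Collecting terms (coefficients in siemens):
  0.6303·V_1 - 0.0625·V_3 = 5.556
  0.1625·V_3 - 0.0625·V_1 = 1
Determinant D = (0.6303)(0.1625) - (-0.0625)(-0.0625) = 0.09852
V_1 = [(5.556)(0.1625) - (-0.0625)(1)]/D = 9.799 V
V_3 = [(0.6303)(1) - (5.556)(-0.0625)]/D = 9.922 V
V_th = V_1 - V_3 = 9.799 - 9.922 = -0.1232 V
Step 2 — R_th: zero the source — replace V1 by a short circuit (node 2 merges into node 0) — and find the resistance seen between A (node 1) and B (node 3).
Reduce the network between node 1 (A) and node 3 (B) by series/parallel combination:
  Rp1 = R1 ‖ R2 (parallel, both between nodes 0 and 1) = 1/(1/1.8 + 1/82) = 1.761 Ω
  Rp2 = R3 ‖ R4 (parallel, both between nodes 0 and 3) = 1/(1/10 + 1/91000) = 9.999 Ω
  Rs1 = Rp1 + Rp2 (series, joined only at node 0) = 1.761 + 9.999 = 11.76 Ω
  Rp3 = R5 ‖ Rs1 (parallel, both between nodes 1 and 3) = 1/(1/16 + 1/11.76) = 6.778 Ω
R_th = 6.778 Ω
I_n = V_th/R_th = -0.1232/6.778 = -0.01817 A, and R_n = R_th = 6.778 Ω

Final answer: I_n = -0.01817 A, R_n = 6.778 Ω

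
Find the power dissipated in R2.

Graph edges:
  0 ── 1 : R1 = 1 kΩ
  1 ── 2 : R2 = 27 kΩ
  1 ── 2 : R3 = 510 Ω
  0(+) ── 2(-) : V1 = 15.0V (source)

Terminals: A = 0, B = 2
Nodal analysis, taking node 2 as the 0 V reference.
Source V1 fixes V_0 = 15 V.
KCL at each unknown node (sum of currents leaving = 0; resistances in Ω):
  Node 1: (V_1 - 15)/1000 + (V_1 - 0)/27000 + (V_1 - 0)/510 = 0
Collecting terms: 0.002998 × V_1 = 0.015  =>  V_1 = 5.004 V
I_R2 = (V_1 - V_2)/R2 = (5.004 - 0)/27000 = 0.0001853 A
P_R2 = I_R2² × R2 = (0.0001853)² × 27000 = 0.0009273 W

Final answer: 0.0009273 W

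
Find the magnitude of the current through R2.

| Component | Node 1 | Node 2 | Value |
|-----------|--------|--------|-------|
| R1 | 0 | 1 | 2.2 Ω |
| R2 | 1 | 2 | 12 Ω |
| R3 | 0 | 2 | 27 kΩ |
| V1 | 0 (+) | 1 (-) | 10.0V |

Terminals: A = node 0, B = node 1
Nodal analysis, taking node 1 as the 0 V reference.
Source V1 fixes V_0 = 10 V.
KCL at each unknown node (sum of currents leaving = 0; resistances in Ω):
  Node 2: (V_2 - 0)/12 + (V_2 - 10)/27000 = 0
Collecting terms: 0.08337 × V_2 = 0.0003704  =>  V_2 = 0.004442 V
I_R2 = (V_1 - V_2)/R2 = (0 - 0.004442)/12 = -0.0003702 A
|I_R2| = 0.0003702 A

Final answer: |I_R2| = 0.0003702 A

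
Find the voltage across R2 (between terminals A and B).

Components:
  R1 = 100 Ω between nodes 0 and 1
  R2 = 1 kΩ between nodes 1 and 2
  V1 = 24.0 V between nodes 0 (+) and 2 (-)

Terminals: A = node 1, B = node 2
R1 and R2 are in series across V1 (node 0 → node 1 → node 2), and the output A–B is taken across R2, so this is a voltage divider.
Series current: I = V1/(R1 + R2) = 24/(100 + 1000) = 24/1100 = 0.02182 A
V_R2 = I × R2 = V1 × R2/(R1 + R2) = 24 × 1000/1100 = 21.82 V

Final answer: 21.82 V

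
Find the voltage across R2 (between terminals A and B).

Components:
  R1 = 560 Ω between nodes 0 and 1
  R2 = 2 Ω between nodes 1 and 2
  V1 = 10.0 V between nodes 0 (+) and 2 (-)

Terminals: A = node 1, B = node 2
R1 and R2 are in series across V1 (node 0 → node 1 → node 2), and the output A–B is taken across R2, so this is a voltage divider.
Series current: I = V1/(R1 + R2) = 10/(560 + 2) = 10/562 = 0.01779 A
V_R2 = I × R2 = V1 × R2/(R1 + R2) = 10 × 2/562 = 0.03559 V

Final answer: 0.03559 V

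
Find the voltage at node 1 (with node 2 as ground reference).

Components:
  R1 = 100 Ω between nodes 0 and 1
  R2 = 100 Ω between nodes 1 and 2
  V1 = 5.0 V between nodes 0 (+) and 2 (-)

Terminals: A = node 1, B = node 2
Nodal analysis, taking node 2 as the 0 V reference.
Source V1 fixes V_0 = 5 V.
KCL at each unknown node (sum of currents leaving = 0; resistances in Ω):
  Node 1: (V_1 - 5)/100 + (V_1 - 0)/100 = 0
Collecting terms: 0.02 × V_1 = 0.05  =>  V_1 = 2.5 V
The requested potential is V_1 = 2.5 V.

Final answer: V_1 = 2.5 V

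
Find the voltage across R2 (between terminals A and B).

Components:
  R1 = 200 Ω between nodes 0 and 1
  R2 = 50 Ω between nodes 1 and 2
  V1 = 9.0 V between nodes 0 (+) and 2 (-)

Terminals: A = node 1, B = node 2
R1 and R2 are in series across V1 (node 0 → node 1 → node 2), and the output A–B is taken across R2, so this is a voltage divider.
Series current: I = V1/(R1 + R2) = 9/(200 + 50) = 9/250 = 0.036 A
V_R2 = I × R2 = V1 × R2/(R1 + R2) = 9 × 50/250 = 1.8 V

Final answer: 1.8 V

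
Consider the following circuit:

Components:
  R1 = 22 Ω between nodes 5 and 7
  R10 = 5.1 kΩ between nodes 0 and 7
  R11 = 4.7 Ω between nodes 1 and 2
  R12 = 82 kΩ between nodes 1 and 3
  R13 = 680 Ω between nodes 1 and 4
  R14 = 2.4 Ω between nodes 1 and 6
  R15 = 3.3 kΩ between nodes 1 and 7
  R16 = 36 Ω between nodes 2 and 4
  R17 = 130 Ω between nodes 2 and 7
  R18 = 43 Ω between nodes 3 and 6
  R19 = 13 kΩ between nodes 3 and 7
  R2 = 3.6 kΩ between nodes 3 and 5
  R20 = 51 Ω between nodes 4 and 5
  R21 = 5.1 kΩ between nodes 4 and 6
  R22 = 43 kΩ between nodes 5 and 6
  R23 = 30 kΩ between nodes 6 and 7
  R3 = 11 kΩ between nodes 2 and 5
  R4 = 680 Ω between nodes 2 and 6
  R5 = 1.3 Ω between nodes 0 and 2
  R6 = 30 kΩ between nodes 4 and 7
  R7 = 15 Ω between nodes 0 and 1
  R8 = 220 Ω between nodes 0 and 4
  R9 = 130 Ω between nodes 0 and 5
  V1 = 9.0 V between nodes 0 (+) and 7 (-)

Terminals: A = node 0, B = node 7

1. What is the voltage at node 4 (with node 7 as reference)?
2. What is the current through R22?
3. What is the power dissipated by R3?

Nodal analysis, taking node 7 as the 0 V reference.
Source V1 fixes V_0 = 9 V.
KCL at each unknown node (sum of currents leaving = 0; resistances in Ω):
  Node 1: (V_1 - 9)/15 + (V_1 - V_2)/4.7 + (V_1 - V_3)/82000 + (V_1 - V_4)/680 + (V_1 - V_6)/2.4 + (V_1 - 0)/3300 = 0
  Node 2: (V_2 - V_5)/11000 + (V_2 - V_6)/680 + (V_2 - 9)/1.3 + (V_2 - V_1)/4.7 + (V_2 - V_4)/36 + (V_2 - 0)/130 = 0
  Node 3: (V_3 - V_5)/3600 + (V_3 - V_1)/82000 + (V_3 - V_6)/43 + (V_3 - 0)/13000 = 0
  Node 4: (V_4 - 0)/30000 + (V_4 - 9)/220 + (V_4 - V_1)/680 + (V_4 - V_2)/36 + (V_4 - V_5)/51 + (V_4 - V_6)/5100 = 0
  Node 5: (V_5 - 0)/22 + (V_5 - V_3)/3600 + (V_5 - V_2)/11000 + (V_5 - 9)/130 + (V_5 - V_4)/51 + (V_5 - V_6)/43000 = 0
  Node 6: (V_6 - V_2)/680 + (V_6 - V_1)/2.4 + (V_6 - V_3)/43 + (V_6 - V_4)/5100 + (V_6 - V_5)/43000 + (V_6 - 0)/30000 = 0
Collecting terms (coefficients in siemens):
  0.6979·V_1 - 0.2128·V_2 - 0.0000122·V_3 - 0.001471·V_4 - 0.4167·V_6 = 0.6
  1.019·V_2 - 0.2128·V_1 - 0.02778·V_4 - 0.00009091·V_5 - 0.001471·V_6 = 6.923
  0.02362·V_3 - 0.0000122·V_1 - 0.0002778·V_5 - 0.02326·V_6 = 0
  0.05363·V_4 - 0.001471·V_1 - 0.02778·V_2 - 0.01961·V_5 - 0.0001961·V_6 = 0.04091
  0.07315·V_5 - 0.00009091·V_2 - 0.0002778·V_3 - 0.01961·V_4 - 0.00002326·V_6 = 0.06923
  0.4416·V_6 - 0.4167·V_1 - 0.001471·V_2 - 0.02326·V_3 - 0.0001961·V_4 - 0.00002326·V_5 = 0
Solving these 6 simultaneous equations (Gaussian elimination) gives:
  V_1 = 8.84 V, V_2 = 8.833 V, V_3 = 8.733 V, V_4 = 6.625 V
  V_5 = 2.769 V, V_6 = 8.833 V
Part 1:
  Read off the nodal solution: V_4 = 6.625 V
Part 2:
  I_R22 = (V_5 - V_6)/R22 = (2.769 - 8.833)/43000 = -0.000141 A
  Magnitude: I_R22 = 0.000141 A
Part 3:
  I_R3 = (V_2 - V_5)/R3 = (8.833 - 2.769)/11000 = 0.0005513 A
  P_R3 = I_R3² × R3 = (0.0005513)² × 11000 = 0.003343 W

Final answers:
1. V_4 = 6.625 V
2. I_R22 = 0.000141 A
3. P_R3 = 0.003343 W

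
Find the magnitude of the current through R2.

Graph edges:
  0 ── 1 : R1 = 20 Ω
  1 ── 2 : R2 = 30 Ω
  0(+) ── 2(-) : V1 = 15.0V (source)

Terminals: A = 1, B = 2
Nodal analysis, taking node 2 as the 0 V reference.
Source V1 fixes V_0 = 15 V.
KCL at each unknown node (sum of currents leaving = 0; resistances in Ω):
  Node 1: (V_1 - 15)/20 + (V_1 - 0)/30 = 0
Collecting terms: 0.08333 × V_1 = 0.75  =>  V_1 = 9 V
I_R2 = (V_1 - V_2)/R2 = (9 - 0)/30 = 0.3 A
|I_R2| = 0.3 A

Final answer: |I_R2| = 0.3 A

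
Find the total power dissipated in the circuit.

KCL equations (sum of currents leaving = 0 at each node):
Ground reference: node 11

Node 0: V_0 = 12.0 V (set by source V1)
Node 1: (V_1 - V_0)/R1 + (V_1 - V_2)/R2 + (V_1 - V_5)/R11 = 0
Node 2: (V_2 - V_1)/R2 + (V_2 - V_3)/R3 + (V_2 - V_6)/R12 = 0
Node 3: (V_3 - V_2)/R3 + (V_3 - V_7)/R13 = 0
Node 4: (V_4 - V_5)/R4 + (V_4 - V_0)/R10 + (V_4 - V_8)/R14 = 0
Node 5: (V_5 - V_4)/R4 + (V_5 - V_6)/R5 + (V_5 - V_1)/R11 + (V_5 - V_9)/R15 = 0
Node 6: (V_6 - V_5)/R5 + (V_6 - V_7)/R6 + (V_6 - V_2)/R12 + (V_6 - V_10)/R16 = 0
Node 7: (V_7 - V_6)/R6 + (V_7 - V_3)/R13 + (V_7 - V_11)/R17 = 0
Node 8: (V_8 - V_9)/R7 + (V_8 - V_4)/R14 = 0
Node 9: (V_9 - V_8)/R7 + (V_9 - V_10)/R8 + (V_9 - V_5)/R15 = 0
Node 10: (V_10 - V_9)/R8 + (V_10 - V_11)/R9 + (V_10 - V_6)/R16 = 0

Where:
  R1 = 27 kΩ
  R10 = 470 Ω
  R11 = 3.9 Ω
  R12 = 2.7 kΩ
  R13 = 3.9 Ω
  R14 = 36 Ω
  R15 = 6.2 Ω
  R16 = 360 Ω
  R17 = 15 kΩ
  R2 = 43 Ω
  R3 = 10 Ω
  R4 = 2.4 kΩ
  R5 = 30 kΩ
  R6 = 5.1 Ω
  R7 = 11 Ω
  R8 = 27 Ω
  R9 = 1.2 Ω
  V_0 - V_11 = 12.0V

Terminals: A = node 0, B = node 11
Nodal analysis, taking node 11 as the 0 V reference.
Source V1 fixes V_0 = 12 V.
KCL at each unknown node (sum of currents leaving = 0; resistances in Ω):
  Node 1: (V_1 - 12)/27000 + (V_1 - V_2)/43 + (V_1 - V_5)/3.9 = 0
  Node 2: (V_2 - V_1)/43 + (V_2 - V_3)/10 + (V_2 - V_6)/2700 = 0
  Node 3: (V_3 - V_2)/10 + (V_3 - V_7)/3.9 = 0
  Node 4: (V_4 - V_5)/2400 + (V_4 - 12)/470 + (V_4 - V_8)/36 = 0
  Node 5: (V_5 - V_4)/2400 + (V_5 - V_6)/30000 + (V_5 - V_1)/3.9 + (V_5 - V_9)/6.2 = 0
  Node 6: (V_6 - V_5)/30000 + (V_6 - V_7)/5.1 + (V_6 - V_2)/2700 + (V_6 - V_10)/360 = 0
  Node 7: (V_7 - V_6)/5.1 + (V_7 - V_3)/3.9 + (V_7 - 0)/15000 = 0
  Node 8: (V_8 - V_9)/11 + (V_8 - V_4)/36 = 0
  Node 9: (V_9 - V_8)/11 + (V_9 - V_10)/27 + (V_9 - V_5)/6.2 = 0
  Node 10: (V_10 - V_9)/27 + (V_10 - 0)/1.2 + (V_10 - V_6)/360 = 0
Collecting terms (coefficients in siemens):
  0.2797·V_1 - 0.02326·V_2 - 0.2564·V_5 = 0.0004444
  0.1236·V_2 - 0.02326·V_1 - 0.1·V_3 - 0.0003704·V_6 = 0
  0.3564·V_3 - 0.1·V_2 - 0.2564·V_7 = 0
  0.03032·V_4 - 0.0004167·V_5 - 0.02778·V_8 = 0.02553
  0.4182·V_5 - 0.2564·V_1 - 0.0004167·V_4 - 0.00003333·V_6 - 0.1613·V_9 = 0
  0.1993·V_6 - 0.0003704·V_2 - 0.00003333·V_5 - 0.1961·V_7 - 0.002778·V_10 = 0
  0.4526·V_7 - 0.2564·V_3 - 0.1961·V_6 = 0
  0.1187·V_8 - 0.02778·V_4 - 0.09091·V_9 = 0
  0.2892·V_9 - 0.1613·V_5 - 0.09091·V_8 - 0.03704·V_10 = 0
  0.8731·V_10 - 0.002778·V_6 - 0.03704·V_9 = 0
Solving these 10 simultaneous equations (Gaussian elimination) gives:
  V_1 = 0.5911 V, V_2 = 0.5324 V, V_3 = 0.5189 V, V_4 = 1.616 V
  V_5 = 0.5948 V, V_6 = 0.5069 V, V_7 = 0.5136 V, V_8 = 0.8363 V
  V_9 = 0.598 V, V_10 = 0.02698 V
Power in each resistor, P = (ΔV)²/R:
  P_R1 = (12 - 0.5911)²/27000 = 0.004821 W
  P_R2 = (0.5911 - 0.5324)²/43 = 0.00008004 W
  P_R3 = (0.5324 - 0.5189)²/10 = 0.00001836 W
  P_R4 = (1.616 - 0.5948)²/2400 = 0.0004348 W
  P_R5 = (0.5948 - 0.5069)²/30000 = 0.0000002576 W
  P_R6 = (0.5069 - 0.5136)²/5.1 = 0.000008894 W
  P_R7 = (0.8363 - 0.598)²/11 = 0.005164 W
  P_R8 = (0.598 - 0.02698)²/27 = 0.01208 W
  P_R9 = (0.02698 - 0)²/1.2 = 0.0006065 W
  P_R10 = (12 - 1.616)²/470 = 0.2294 W
  P_R11 = (0.5911 - 0.5948)²/3.9 = 0.000003459 W
  P_R12 = (0.5324 - 0.5069)²/2700 = 0.0000002421 W
  P_R13 = (0.5189 - 0.5136)²/3.9 = 0.000007159 W
  P_R14 = (1.616 - 0.8363)²/36 = 0.0169 W
  P_R15 = (0.5948 - 0.598)²/6.2 = 0.00000167 W
  P_R16 = (0.5069 - 0.02698)²/360 = 0.0006397 W
  P_R17 = (0.5136 - 0)²/15000 = 0.00001759 W
P_total = P_R1 + P_R2 + P_R3 + P_R4 + P_R5 + P_R6 + P_R7 + P_R8 + P_R9 + P_R10 + P_R11 + P_R12 + P_R13 + P_R14 + P_R15 + P_R16 + P_R17 = 0.2702 W

Final answer: 0.2702 W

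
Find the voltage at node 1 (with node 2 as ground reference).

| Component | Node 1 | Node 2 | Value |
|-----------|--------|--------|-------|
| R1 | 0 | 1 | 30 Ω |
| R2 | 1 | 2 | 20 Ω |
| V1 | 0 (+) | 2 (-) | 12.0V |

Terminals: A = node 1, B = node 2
Nodal analysis, taking node 2 as the 0 V reference.
Source V1 fixes V_0 = 12 V.
KCL at each unknown node (sum of currents leaving = 0; resistances in Ω):
  Node 1: (V_1 - 12)/30 + (V_1 - 0)/20 = 0
Collecting terms: 0.08333 × V_1 = 0.4  =>  V_1 = 4.8 V
The requested potential is V_1 = 4.8 V.

Final answer: V_1 = 4.8 V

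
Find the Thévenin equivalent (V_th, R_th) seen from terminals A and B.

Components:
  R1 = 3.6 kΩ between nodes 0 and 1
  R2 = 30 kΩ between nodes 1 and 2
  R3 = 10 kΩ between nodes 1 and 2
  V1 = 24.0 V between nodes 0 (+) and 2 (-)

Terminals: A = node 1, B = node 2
Step 1 — V_th is the open-circuit voltage V_A - V_B (nothing connected across the terminals).
Nodal analysis, taking node 2 as the 0 V reference.
Source V1 fixes V_0 = 24 V.
KCL at each unknown node (sum of currents leaving = 0; resistances in Ω):
  Node 1: (V_1 - 24)/3600 + (V_1 - 0)/30000 + (V_1 - 0)/10000 = 0
Collecting terms: 0.0004111 × V_1 = 0.006667  =>  V_1 = 16.22 V
V_th = V_1 - V_2 = 16.22 - 0 = 16.22 V
Step 2 — R_th: zero the source — replace V1 by a short circuit (node 2 merges into node 0) — and find the resistance seen between A (node 1) and B (node 0).
Reduce the network between node 1 (A) and node 0 (B) by series/parallel combination:
  Rp1 = R1 ‖ R2 ‖ R3 (parallel, all between nodes 0 and 1) = 1/(1/3600 + 1/30000 + 1/10000) = 2432 Ω
R_th = 2.432 kΩ

Final answer: V_th = 16.22 V, R_th = 2.432 kΩ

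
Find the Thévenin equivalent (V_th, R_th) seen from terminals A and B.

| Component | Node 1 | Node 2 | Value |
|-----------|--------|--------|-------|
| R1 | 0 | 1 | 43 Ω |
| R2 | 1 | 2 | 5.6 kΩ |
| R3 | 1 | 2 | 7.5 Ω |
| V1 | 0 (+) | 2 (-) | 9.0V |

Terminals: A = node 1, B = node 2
Step 1 — V_th is the open-circuit voltage V_A - V_B (nothing connected across the terminals).
Nodal analysis, taking node 2 as the 0 V reference.
Source V1 fixes V_0 = 9 V.
KCL at each unknown node (sum of currents leaving = 0; resistances in Ω):
  Node 1: (V_1 - 9)/43 + (V_1 - 0)/5600 + (V_1 - 0)/7.5 = 0
Collecting terms: 0.1568 × V_1 = 0.2093  =>  V_1 = 1.335 V
V_th = V_1 - V_2 = 1.335 - 0 = 1.335 V
Step 2 — R_th: zero the source — replace V1 by a short circuit (node 2 merges into node 0) — and find the resistance seen between A (node 1) and B (node 0).
Reduce the network between node 1 (A) and node 0 (B) by series/parallel combination:
  Rp1 = R1 ‖ R2 ‖ R3 (parallel, all between nodes 0 and 1) = 1/(1/43 + 1/5600 + 1/7.5) = 6.379 Ω
R_th = 6.379 Ω

Final answer: V_th = 1.335 V, R_th = 6.379 Ω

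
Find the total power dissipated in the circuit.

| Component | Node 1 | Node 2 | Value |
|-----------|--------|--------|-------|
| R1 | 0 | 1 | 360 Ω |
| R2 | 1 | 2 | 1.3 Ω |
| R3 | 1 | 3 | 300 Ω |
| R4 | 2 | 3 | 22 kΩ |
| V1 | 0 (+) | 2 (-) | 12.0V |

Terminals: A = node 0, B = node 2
Nodal analysis, taking node 2 as the 0 V reference.
Source V1 fixes V_0 = 12 V.
KCL at each unknown node (sum of currents leaving = 0; resistances in Ω):
  Node 1: (V_1 - 12)/360 + (V_1 - 0)/1.3 + (V_1 - V_3)/300 = 0
  Node 3: (V_3 - V_1)/300 + (V_3 - 0)/22000 = 0
Collecting terms (coefficients in siemens):
  0.7753·V_1 - 0.003333·V_3 = 0.03333
  0.003379·V_3 - 0.003333·V_1 = 0
Determinant D = (0.7753)(0.003379) - (-0.003333)(-0.003333) = 0.002609
V_1 = [(0.03333)(0.003379) - (-0.003333)(0)]/D = 0.04317 V
V_3 = [(0.7753)(0) - (0.03333)(-0.003333)]/D = 0.04259 V
Power in each resistor, P = (ΔV)²/R:
  P_R1 = (12 - 0.04317)²/360 = 0.3971 W
  P_R2 = (0.04317 - 0)²/1.3 = 0.001434 W
  P_R3 = (0.04317 - 0.04259)²/300 = 0.000000001125 W
  P_R4 = (0 - 0.04259)²/22000 = 0.00000008247 W
P_total = P_R1 + P_R2 + P_R3 + P_R4 = 0.3986 W

Final answer: 0.3986 W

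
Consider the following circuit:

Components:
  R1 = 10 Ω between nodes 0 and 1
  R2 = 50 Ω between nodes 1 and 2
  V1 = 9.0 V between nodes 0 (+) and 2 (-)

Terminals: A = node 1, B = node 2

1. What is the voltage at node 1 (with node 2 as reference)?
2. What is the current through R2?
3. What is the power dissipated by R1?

Nodal analysis, taking node 2 as the 0 V reference.
Source V1 fixes V_0 = 9 V.
KCL at each unknown node (sum of currents leaving = 0; resistances in Ω):
  Node 1: (V_1 - 9)/10 + (V_1 - 0)/50 = 0
Collecting terms: 0.12 × V_1 = 0.9  =>  V_1 = 7.5 V
Part 1:
  Read off the nodal solution: V_1 = 7.5 V
Part 2:
  I_R2 = (V_1 - V_2)/R2 = (7.5 - 0)/50 = 0.15 A
  Magnitude: I_R2 = 0.15 A
Part 3:
  I_R1 = (V_0 - V_1)/R1 = (9 - 7.5)/10 = 0.15 A
  P_R1 = I_R1² × R1 = (0.15)² × 10 = 0.225 W

Final answers:
1. V_1 = 7.5 V
2. I_R2 = 0.15 A
3. P_R1 = 0.225 W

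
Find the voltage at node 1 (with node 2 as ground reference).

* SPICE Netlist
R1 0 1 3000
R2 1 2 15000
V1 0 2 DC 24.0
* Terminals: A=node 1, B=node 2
Nodal analysis, taking node 2 as the 0 V reference.
Source V1 fixes V_0 = 24 V.
KCL at each unknown node (sum of currents leaving = 0; resistances in Ω):
  Node 1: (V_1 - 24)/3000 + (V_1 - 0)/15000 = 0
Collecting terms: 0.0004 × V_1 = 0.008  =>  V_1 = 20 V
The requested potential is V_1 = 20 V.

Final answer: V_1 = 20 V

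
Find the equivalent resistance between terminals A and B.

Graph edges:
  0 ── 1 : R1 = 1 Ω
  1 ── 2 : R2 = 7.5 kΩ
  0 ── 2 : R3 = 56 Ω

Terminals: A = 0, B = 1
Reduce the network between node 0 (A) and node 1 (B) by series/parallel combination:
  Rs1 = R3 + R2 (series, joined only at node 2) = 56 + 7500 = 7556 Ω
  Rp1 = R1 ‖ Rs1 (parallel, both between nodes 0 and 1) = 1/(1/1 + 1/7556) = 0.9999 Ω
R_eq = 0.9999 Ω

Final answer: 0.9999 Ω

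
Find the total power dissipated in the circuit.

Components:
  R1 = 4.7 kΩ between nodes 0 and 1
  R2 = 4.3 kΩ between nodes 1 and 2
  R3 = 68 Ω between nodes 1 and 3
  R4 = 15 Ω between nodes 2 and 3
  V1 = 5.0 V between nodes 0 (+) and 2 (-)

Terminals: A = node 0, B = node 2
Nodal analysis, taking node 2 as the 0 V reference.
Source V1 fixes V_0 = 5 V.
KCL at each unknown node (sum of currents leaving = 0; resistances in Ω):
  Node 1: (V_1 - 5)/4700 + (V_1 - 0)/4300 + (V_1 - V_3)/68 = 0
  Node 3: (V_3 - V_1)/68 + (V_3 - 0)/15 = 0
Collecting terms (coefficients in siemens):
  0.01515·V_1 - 0.01471·V_3 = 0.001064
  0.08137·V_3 - 0.01471·V_1 = 0
Determinant D = (0.01515)(0.08137) - (-0.01471)(-0.01471) = 0.001017
V_1 = [(0.001064)(0.08137) - (-0.01471)(0)]/D = 0.08515 V
V_3 = [(0.01515)(0) - (0.001064)(-0.01471)]/D = 0.01539 V
Power in each resistor, P = (ΔV)²/R:
  P_R1 = (5 - 0.08515)²/4700 = 0.00514 W
  P_R2 = (0.08515 - 0)²/4300 = 0.000001686 W
  P_R3 = (0.08515 - 0.01539)²/68 = 0.00007157 W
  P_R4 = (0 - 0.01539)²/15 = 0.00001579 W
P_total = P_R1 + P_R2 + P_R3 + P_R4 = 0.005229 W

Final answer: 0.005229 W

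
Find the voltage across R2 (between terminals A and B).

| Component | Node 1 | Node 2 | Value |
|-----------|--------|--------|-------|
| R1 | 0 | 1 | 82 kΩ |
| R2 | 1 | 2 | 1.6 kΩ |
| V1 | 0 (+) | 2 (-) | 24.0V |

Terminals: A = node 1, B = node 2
R1 and R2 are in series across V1 (node 0 → node 1 → node 2), and the output A–B is taken across R2, so this is a voltage divider.
Series current: I = V1/(R1 + R2) = 24/(82000 + 1600) = 24/83600 = 0.0002871 A
V_R2 = I × R2 = V1 × R2/(R1 + R2) = 24 × 1600/83600 = 0.4593 V

Final answer: 0.4593 V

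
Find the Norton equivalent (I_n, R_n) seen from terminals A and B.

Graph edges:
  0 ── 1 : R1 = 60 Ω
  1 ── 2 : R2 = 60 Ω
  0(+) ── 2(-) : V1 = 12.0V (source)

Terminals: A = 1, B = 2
Find the Thévenin equivalent first; then I_n = V_th/R_th and R_n = R_th.
Step 1 — V_th is the open-circuit voltage V_A - V_B (nothing connected across the terminals).
Nodal analysis, taking node 2 as the 0 V reference.
Source V1 fixes V_0 = 12 V.
KCL at each unknown node (sum of currents leaving = 0; resistances in Ω):
  Node 1: (V_1 - 12)/60 + (V_1 - 0)/60 = 0
Collecting terms: 0.03333 × V_1 = 0.2  =>  V_1 = 6 V
V_th = V_1 - V_2 = 6 - 0 = 6 V
Step 2 — R_th: zero the source — replace V1 by a short circuit (node 2 merges into node 0) — and find the resistance seen between A (node 1) and B (node 0).
Reduce the network between node 1 (A) and node 0 (B) by series/parallel combination:
  Rp1 = R1 ‖ R2 (parallel, both between nodes 0 and 1) = 1/(1/60 + 1/60) = 30 Ω
R_th = 30 Ω
I_n = V_th/R_th = 6/30 = 0.2 A, and R_n = R_th = 30 Ω

Final answer: I_n = 0.2 A, R_n = 30 Ω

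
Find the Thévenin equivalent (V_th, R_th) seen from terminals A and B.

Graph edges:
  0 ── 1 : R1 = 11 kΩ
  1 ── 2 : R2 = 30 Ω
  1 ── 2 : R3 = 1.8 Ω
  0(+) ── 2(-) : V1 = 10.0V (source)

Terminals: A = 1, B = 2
Step 1 — V_th is the open-circuit voltage V_A - V_B (nothing connected across the terminals).
Nodal analysis, taking node 2 as the 0 V reference.
Source V1 fixes V_0 = 10 V.
KCL at each unknown node (sum of currents leaving = 0; resistances in Ω):
  Node 1: (V_1 - 10)/11000 + (V_1 - 0)/30 + (V_1 - 0)/1.8 = 0
Collecting terms: 0.589 × V_1 = 0.0009091  =>  V_1 = 0.001544 V
V_th = V_1 - V_2 = 0.001544 - 0 = 0.001544 V
Step 2 — R_th: zero the source — replace V1 by a short circuit (node 2 merges into node 0) — and find the resistance seen between A (node 1) and B (node 0).
Reduce the network between node 1 (A) and node 0 (B) by series/parallel combination:
  Rp1 = R1 ‖ R2 ‖ R3 (parallel, all between nodes 0 and 1) = 1/(1/11000 + 1/30 + 1/1.8) = 1.698 Ω
R_th = 1.698 Ω

Final answer: V_th = 0.001544 V, R_th = 1.698 Ω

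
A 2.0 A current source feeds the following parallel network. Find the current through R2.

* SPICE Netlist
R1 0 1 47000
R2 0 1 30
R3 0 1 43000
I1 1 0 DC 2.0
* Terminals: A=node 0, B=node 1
All resistors sit directly between nodes 0 and 1, so they are in parallel and share one voltage V; the full source current 2 A splits among them.
1/R_par = 1/47000 + 1/30 + 1/43000 = 0.03338 S  =>  R_par = 29.96 Ω
V = I × R_par = 2 × 29.96 = 59.92 V
I_R2 = V/R2 = 59.92/30 = 1.997 A

Final answer: 1.997 A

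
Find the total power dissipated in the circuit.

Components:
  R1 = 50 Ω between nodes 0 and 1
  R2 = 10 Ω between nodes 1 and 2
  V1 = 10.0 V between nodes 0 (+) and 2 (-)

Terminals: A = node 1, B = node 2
Nodal analysis, taking node 2 as the 0 V reference.
Source V1 fixes V_0 = 10 V.
KCL at each unknown node (sum of currents leaving = 0; resistances in Ω):
  Node 1: (V_1 - 10)/50 + (V_1 - 0)/10 = 0
Collecting terms: 0.12 × V_1 = 0.2  =>  V_1 = 1.667 V
Power in each resistor, P = (ΔV)²/R:
  P_R1 = (10 - 1.667)²/50 = 1.389 W
  P_R2 = (1.667 - 0)²/10 = 0.2778 W
P_total = P_R1 + P_R2 = 1.667 W

Final answer: 1.667 W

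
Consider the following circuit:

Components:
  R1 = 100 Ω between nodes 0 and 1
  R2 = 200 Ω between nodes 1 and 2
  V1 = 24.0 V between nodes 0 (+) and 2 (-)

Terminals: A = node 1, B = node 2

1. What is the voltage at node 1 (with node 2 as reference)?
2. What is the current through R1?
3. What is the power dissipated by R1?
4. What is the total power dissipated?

Nodal analysis, taking node 2 as the 0 V reference.
Source V1 fixes V_0 = 24 V.
KCL at each unknown node (sum of currents leaving = 0; resistances in Ω):
  Node 1: (V_1 - 24)/100 + (V_1 - 0)/200 = 0
Collecting terms: 0.015 × V_1 = 0.24  =>  V_1 = 16 V
Part 1:
  Read off the nodal solution: V_1 = 16 V
Part 2:
  I_R1 = (V_0 - V_1)/R1 = (24 - 16)/100 = 0.08 A
  Magnitude: I_R1 = 0.08 A
Part 3:
  I_R1 = (V_0 - V_1)/R1 = (24 - 16)/100 = 0.08 A
  P_R1 = I_R1² × R1 = (0.08)² × 100 = 0.64 W
Part 4:
  Power in each resistor, P = (ΔV)²/R:
    P_R1 = (24 - 16)²/100 = 0.64 W
    P_R2 = (16 - 0)²/200 = 1.28 W
  P_total = P_R1 + P_R2 = 1.92 W

Final answers:
1. V_1 = 16 V
2. I_R1 = 0.08 A
3. P_R1 = 0.64 W
4. P_total = 1.92 W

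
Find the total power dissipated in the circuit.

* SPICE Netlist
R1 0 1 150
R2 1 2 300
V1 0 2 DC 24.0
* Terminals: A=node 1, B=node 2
Nodal analysis, taking node 2 as the 0 V reference.
Source V1 fixes V_0 = 24 V.
KCL at each unknown node (sum of currents leaving = 0; resistances in Ω):
  Node 1: (V_1 - 24)/150 + (V_1 - 0)/300 = 0
Collecting terms: 0.01 × V_1 = 0.16  =>  V_1 = 16 V
Power in each resistor, P = (ΔV)²/R:
  P_R1 = (24 - 16)²/150 = 0.4267 W
  P_R2 = (16 - 0)²/300 = 0.8533 W
P_total = P_R1 + P_R2 = 1.28 W

Final answer: 1.28 W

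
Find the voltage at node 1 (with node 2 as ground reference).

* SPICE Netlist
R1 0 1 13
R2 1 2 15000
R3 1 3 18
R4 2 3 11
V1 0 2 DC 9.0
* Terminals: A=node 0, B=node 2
Nodal analysis, taking node 2 as the 0 V reference.
Source V1 fixes V_0 = 9 V.
KCL at each unknown node (sum of currents leaving = 0; resistances in Ω):
  Node 1: (V_1 - 9)/13 + (V_1 - 0)/15000 + (V_1 - V_3)/18 = 0
  Node 3: (V_3 - V_1)/18 + (V_3 - 0)/11 = 0
Collecting terms (coefficients in siemens):
  0.1325·V_1 - 0.05556·V_3 = 0.6923
  0.1465·V_3 - 0.05556·V_1 = 0
Determinant D = (0.1325)(0.1465) - (-0.05556)(-0.05556) = 0.01633
V_1 = [(0.6923)(0.1465) - (-0.05556)(0)]/D = 6.211 V
V_3 = [(0.1325)(0) - (0.6923)(-0.05556)]/D = 2.356 V
The requested potential is V_1 = 6.211 V.

Final answer: V_1 = 6.211 V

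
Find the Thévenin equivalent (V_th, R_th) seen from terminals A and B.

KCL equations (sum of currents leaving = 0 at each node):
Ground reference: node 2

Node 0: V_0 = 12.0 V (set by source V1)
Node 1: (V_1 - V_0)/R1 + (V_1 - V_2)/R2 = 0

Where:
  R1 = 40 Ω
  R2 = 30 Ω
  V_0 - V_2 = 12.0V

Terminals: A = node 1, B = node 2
Step 1 — V_th is the open-circuit voltage V_A - V_B (nothing connected across the terminals).
Nodal analysis, taking node 2 as the 0 V reference.
Source V1 fixes V_0 = 12 V.
KCL at each unknown node (sum of currents leaving = 0; resistances in Ω):
  Node 1: (V_1 - 12)/40 + (V_1 - 0)/30 = 0
Collecting terms: 0.05833 × V_1 = 0.3  =>  V_1 = 5.143 V
V_th = V_1 - V_2 = 5.143 - 0 = 5.143 V
Step 2 — R_th: zero the source — replace V1 by a short circuit (node 2 merges into node 0) — and find the resistance seen between A (node 1) and B (node 0).
Reduce the network between node 1 (A) and node 0 (B) by series/parallel combination:
  Rp1 = R1 ‖ R2 (parallel, both between nodes 0 and 1) = 1/(1/40 + 1/30) = 17.14 Ω
R_th = 17.14 Ω

Final answer: V_th = 5.143 V, R_th = 17.14 Ω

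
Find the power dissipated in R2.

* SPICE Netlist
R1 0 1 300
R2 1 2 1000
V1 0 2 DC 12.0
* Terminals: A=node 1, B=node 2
Nodal analysis, taking node 2 as the 0 V reference.
Source V1 fixes V_0 = 12 V.
KCL at each unknown node (sum of currents leaving = 0; resistances in Ω):
  Node 1: (V_1 - 12)/300 + (V_1 - 0)/1000 = 0
Collecting terms: 0.004333 × V_1 = 0.04  =>  V_1 = 9.231 V
I_R2 = (V_1 - V_2)/R2 = (9.231 - 0)/1000 = 0.009231 A
P_R2 = I_R2² × R2 = (0.009231)² × 1000 = 0.08521 W

Final answer: 0.08521 W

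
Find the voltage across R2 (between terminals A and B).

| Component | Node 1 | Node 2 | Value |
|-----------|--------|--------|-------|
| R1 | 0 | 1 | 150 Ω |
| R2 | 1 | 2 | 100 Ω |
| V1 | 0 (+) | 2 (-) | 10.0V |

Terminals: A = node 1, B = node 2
R1 and R2 are in series across V1 (node 0 → node 1 → node 2), and the output A–B is taken across R2, so this is a voltage divider.
Series current: I = V1/(R1 + R2) = 10/(150 + 100) = 10/250 = 0.04 A
V_R2 = I × R2 = V1 × R2/(R1 + R2) = 10 × 100/250 = 4 V

Final answer: 4 V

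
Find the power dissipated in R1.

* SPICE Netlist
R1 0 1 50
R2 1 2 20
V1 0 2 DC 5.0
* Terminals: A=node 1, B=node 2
Nodal analysis, taking node 2 as the 0 V reference.
Source V1 fixes V_0 = 5 V.
KCL at each unknown node (sum of currents leaving = 0; resistances in Ω):
  Node 1: (V_1 - 5)/50 + (V_1 - 0)/20 = 0
Collecting terms: 0.07 × V_1 = 0.1  =>  V_1 = 1.429 V
I_R1 = (V_0 - V_1)/R1 = (5 - 1.429)/50 = 0.07143 A
P_R1 = I_R1² × R1 = (0.07143)² × 50 = 0.2551 W

Final answer: 0.2551 W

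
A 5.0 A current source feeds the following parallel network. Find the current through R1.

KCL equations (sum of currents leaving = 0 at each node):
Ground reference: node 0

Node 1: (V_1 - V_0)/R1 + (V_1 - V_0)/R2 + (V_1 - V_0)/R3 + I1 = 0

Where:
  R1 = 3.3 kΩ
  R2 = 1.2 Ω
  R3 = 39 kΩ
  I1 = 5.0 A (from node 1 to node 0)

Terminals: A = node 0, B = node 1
All resistors sit directly between nodes 0 and 1, so they are in parallel and share one voltage V; the full source current 5 A splits among them.
1/R_par = 1/3300 + 1/1.2 + 1/39000 = 0.8337 S  =>  R_par = 1.2 Ω
V = I × R_par = 5 × 1.2 = 5.998 V
I_R1 = V/R1 = 5.998/3300 = 0.001817 A

Final answer: 0.001817 A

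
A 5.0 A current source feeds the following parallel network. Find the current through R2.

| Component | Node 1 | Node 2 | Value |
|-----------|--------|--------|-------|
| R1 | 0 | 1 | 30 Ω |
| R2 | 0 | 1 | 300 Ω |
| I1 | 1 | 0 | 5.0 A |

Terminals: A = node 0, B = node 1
All resistors sit directly between nodes 0 and 1, so they are in parallel and share one voltage V; the full source current 5 A splits among them.
1/R_par = 1/30 + 1/300 = 0.03667 S  =>  R_par = 27.27 Ω
V = I × R_par = 5 × 27.27 = 136.4 V
I_R2 = V/R2 = 136.4/300 = 0.4545 A

Final answer: 0.4545 A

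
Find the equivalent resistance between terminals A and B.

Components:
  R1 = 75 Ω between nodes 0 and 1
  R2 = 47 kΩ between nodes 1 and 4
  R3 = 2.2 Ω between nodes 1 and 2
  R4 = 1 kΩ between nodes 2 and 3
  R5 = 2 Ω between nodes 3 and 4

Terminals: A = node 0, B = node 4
Reduce the network between node 0 (A) and node 4 (B) by series/parallel combination:
  Rs1 = R3 + R4 (series, joined only at node 2) = 2.2 + 1000 = 1002 Ω
  Rs2 = R5 + Rs1 (series, joined only at node 3) = 2 + 1002 = 1004 Ω
  Rp1 = R2 ‖ Rs2 (parallel, both between nodes 1 and 4) = 1/(1/47000 + 1/1004) = 983.2 Ω
  Rs3 = R1 + Rp1 (series, joined only at node 1) = 75 + 983.2 = 1058 Ω
R_eq = 1.058 kΩ

Final answer: 1.058 kΩ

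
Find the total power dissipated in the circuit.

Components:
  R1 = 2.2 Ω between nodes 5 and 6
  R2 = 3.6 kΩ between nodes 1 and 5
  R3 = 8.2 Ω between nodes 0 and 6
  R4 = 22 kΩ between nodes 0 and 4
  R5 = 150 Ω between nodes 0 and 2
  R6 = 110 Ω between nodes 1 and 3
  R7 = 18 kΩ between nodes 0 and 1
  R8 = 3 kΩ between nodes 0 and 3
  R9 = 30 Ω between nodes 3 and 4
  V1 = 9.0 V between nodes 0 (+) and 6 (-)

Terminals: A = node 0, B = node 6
Nodal analysis, taking node 6 as the 0 V reference.
Source V1 fixes V_0 = 9 V.
KCL at each unknown node (sum of currents leaving = 0; resistances in Ω):
  Node 1: (V_1 - V_5)/3600 + (V_1 - V_3)/110 + (V_1 - 9)/18000 = 0
  Node 2: (V_2 - 9)/150 = 0
  Node 3: (V_3 - V_1)/110 + (V_3 - 9)/3000 + (V_3 - V_4)/30 = 0
  Node 4: (V_4 - 9)/22000 + (V_4 - V_3)/30 = 0
  Node 5: (V_5 - 0)/2.2 + (V_5 - V_1)/3600 = 0
Collecting terms (coefficients in siemens):
  0.009424·V_1 - 0.009091·V_3 - 0.0002778·V_5 = 0.0005
  0.006667·V_2 = 0.06
  0.04276·V_3 - 0.009091·V_1 - 0.03333·V_4 = 0.003
  0.03338·V_4 - 0.03333·V_3 = 0.0004091
  0.4548·V_5 - 0.0002778·V_1 = 0
Solving these 5 simultaneous equations (Gaussian elimination) gives:
  V_1 = 5.414 V, V_2 = 9 V, V_3 = 5.557 V, V_4 = 5.562 V
  V_5 = 0.003307 V
Power in each resistor, P = (ΔV)²/R:
  P_R1 = (0.003307 - 0)²/2.2 = 0.00000497 W
  P_R2 = (5.414 - 0.003307)²/3600 = 0.008132 W
  P_R3 = (9 - 0)²/8.2 = 9.878 W
  P_R4 = (9 - 5.562)²/22000 = 0.0005372 W
  P_R5 = (9 - 9)²/150 = 0 W
  P_R6 = (5.414 - 5.557)²/110 = 0.000187 W
  P_R7 = (9 - 5.414)²/18000 = 0.0007144 W
  P_R8 = (9 - 5.557)²/3000 = 0.00395 W
  P_R9 = (5.557 - 5.562)²/30 = 0.0000007326 W
P_total = P_R1 + P_R2 + P_R3 + P_R4 + P_R5 + P_R6 + P_R7 + P_R8 + P_R9 = 9.892 W

Final answer: 9.892 W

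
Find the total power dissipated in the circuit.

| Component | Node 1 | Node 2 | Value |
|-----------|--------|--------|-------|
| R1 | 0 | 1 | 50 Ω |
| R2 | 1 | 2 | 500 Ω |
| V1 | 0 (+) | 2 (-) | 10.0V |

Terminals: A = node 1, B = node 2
Nodal analysis, taking node 2 as the 0 V reference.
Source V1 fixes V_0 = 10 V.
KCL at each unknown node (sum of currents leaving = 0; resistances in Ω):
  Node 1: (V_1 - 10)/50 + (V_1 - 0)/500 = 0
Collecting terms: 0.022 × V_1 = 0.2  =>  V_1 = 9.091 V
Power in each resistor, P = (ΔV)²/R:
  P_R1 = (10 - 9.091)²/50 = 0.01653 W
  P_R2 = (9.091 - 0)²/500 = 0.1653 W
P_total = P_R1 + P_R2 = 0.1818 W

Final answer: 0.1818 W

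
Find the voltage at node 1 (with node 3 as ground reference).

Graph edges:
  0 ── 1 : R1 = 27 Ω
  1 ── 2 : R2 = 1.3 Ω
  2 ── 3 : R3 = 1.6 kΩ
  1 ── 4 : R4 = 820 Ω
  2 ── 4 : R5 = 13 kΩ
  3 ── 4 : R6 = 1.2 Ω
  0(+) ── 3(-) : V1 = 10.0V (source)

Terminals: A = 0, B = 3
Nodal analysis, taking node 3 as the 0 V reference.
Source V1 fixes V_0 = 10 V.
KCL at each unknown node (sum of currents leaving = 0; resistances in Ω):
  Node 1: (V_1 - 10)/27 + (V_1 - V_2)/1.3 + (V_1 - V_4)/820 = 0
  Node 2: (V_2 - V_1)/1.3 + (V_2 - 0)/1600 + (V_2 - V_4)/13000 = 0
  Node 4: (V_4 - V_1)/820 + (V_4 - V_2)/13000 + (V_4 - 0)/1.2 = 0
Collecting terms (coefficients in siemens):
  0.8075·V_1 - 0.7692·V_2 - 0.00122·V_4 = 0.3704
  0.7699·V_2 - 0.7692·V_1 - 0.00007692·V_4 = 0
  0.8346·V_4 - 0.00122·V_1 - 0.00007692·V_2 = 0
Solving these 3 simultaneous equations (Gaussian elimination) gives:
  V_1 = 9.507 V, V_2 = 9.499 V, V_4 = 0.01477 V
The requested potential is V_1 = 9.507 V.

Final answer: V_1 = 9.507 V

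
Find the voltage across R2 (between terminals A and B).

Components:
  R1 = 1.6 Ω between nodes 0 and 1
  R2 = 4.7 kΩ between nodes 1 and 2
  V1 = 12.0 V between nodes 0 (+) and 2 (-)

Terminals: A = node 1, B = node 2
R1 and R2 are in series across V1 (node 0 → node 1 → node 2), and the output A–B is taken across R2, so this is a voltage divider.
Series current: I = V1/(R1 + R2) = 12/(1.6 + 4700) = 12/4702 = 0.002552 A
V_R2 = I × R2 = V1 × R2/(R1 + R2) = 12 × 4700/4702 = 12 V

Final answer: 12 V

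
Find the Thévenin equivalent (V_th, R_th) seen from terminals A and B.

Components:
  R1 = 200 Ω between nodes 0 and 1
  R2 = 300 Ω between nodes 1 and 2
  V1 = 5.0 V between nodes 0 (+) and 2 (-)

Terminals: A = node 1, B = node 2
Step 1 — V_th is the open-circuit voltage V_A - V_B (nothing connected across the terminals).
Nodal analysis, taking node 2 as the 0 V reference.
Source V1 fixes V_0 = 5 V.
KCL at each unknown node (sum of currents leaving = 0; resistances in Ω):
  Node 1: (V_1 - 5)/200 + (V_1 - 0)/300 = 0
Collecting terms: 0.008333 × V_1 = 0.025  =>  V_1 = 3 V
V_th = V_1 - V_2 = 3 - 0 = 3 V
Step 2 — R_th: zero the source — replace V1 by a short circuit (node 2 merges into node 0) — and find the resistance seen between A (node 1) and B (node 0).
Reduce the network between node 1 (A) and node 0 (B) by series/parallel combination:
  Rp1 = R1 ‖ R2 (parallel, both between nodes 0 and 1) = 1/(1/200 + 1/300) = 120 Ω
R_th = 120 Ω

Final answer: V_th = 3 V, R_th = 120 Ω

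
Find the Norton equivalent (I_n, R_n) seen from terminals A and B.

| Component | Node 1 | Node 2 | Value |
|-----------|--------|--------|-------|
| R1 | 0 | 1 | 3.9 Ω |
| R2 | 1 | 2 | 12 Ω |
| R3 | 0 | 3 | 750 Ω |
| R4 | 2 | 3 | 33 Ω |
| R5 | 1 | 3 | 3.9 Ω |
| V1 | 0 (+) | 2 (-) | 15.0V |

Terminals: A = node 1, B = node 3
Find the Thévenin equivalent first; then I_n = V_th/R_th and R_n = R_th.
Step 1 — V_th is the open-circuit voltage V_A - V_B (nothing connected across the terminals).
Nodal analysis, taking node 2 as the 0 V reference.
Source V1 fixes V_0 = 15 V.
KCL at each unknown node (sum of currents leaving = 0; resistances in Ω):
  Node 1: (V_1 - 15)/3.9 + (V_1 - 0)/12 + (V_1 - V_3)/3.9 = 0
  Node 3: (V_3 - 15)/750 + (V_3 - 0)/33 + (V_3 - V_1)/3.9 = 0
Collecting terms (coefficients in siemens):
  0.5962·V_1 - 0.2564·V_3 = 3.846
  0.288·V_3 - 0.2564·V_1 = 0.02
Determinant D = (0.5962)(0.288) - (-0.2564)(-0.2564) = 0.106
V_1 = [(3.846)(0.288) - (-0.2564)(0.02)]/D = 10.5 V
V_3 = [(0.5962)(0.02) - (3.846)(-0.2564)]/D = 9.419 V
V_th = V_1 - V_3 = 10.5 - 9.419 = 1.084 V
Step 2 — R_th: zero the source — replace V1 by a short circuit (node 2 merges into node 0) — and find the resistance seen between A (node 1) and B (node 3).
Reduce the network between node 1 (A) and node 3 (B) by series/parallel combination:
  Rp1 = R1 ‖ R2 (parallel, both between nodes 0 and 1) = 1/(1/3.9 + 1/12) = 2.943 Ω
  Rp2 = R3 ‖ R4 (parallel, both between nodes 0 and 3) = 1/(1/750 + 1/33) = 31.61 Ω
  Rs1 = Rp1 + Rp2 (series, joined only at node 0) = 2.943 + 31.61 = 34.55 Ω
  Rp3 = R5 ‖ Rs1 (parallel, both between nodes 1 and 3) = 1/(1/3.9 + 1/34.55) = 3.504 Ω
R_th = 3.504 Ω
I_n = V_th/R_th = 1.084/3.504 = 0.3093 A, and R_n = R_th = 3.504 Ω

Final answer: I_n = 0.3093 A, R_n = 3.504 Ω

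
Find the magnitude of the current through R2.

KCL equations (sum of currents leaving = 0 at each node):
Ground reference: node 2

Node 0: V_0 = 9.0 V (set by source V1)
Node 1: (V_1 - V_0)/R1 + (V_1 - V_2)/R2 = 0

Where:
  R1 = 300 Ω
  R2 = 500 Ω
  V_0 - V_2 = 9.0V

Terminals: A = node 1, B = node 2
Nodal analysis, taking node 2 as the 0 V reference.
Source V1 fixes V_0 = 9 V.
KCL at each unknown node (sum of currents leaving = 0; resistances in Ω):
  Node 1: (V_1 - 9)/300 + (V_1 - 0)/500 = 0
Collecting terms: 0.005333 × V_1 = 0.03  =>  V_1 = 5.625 V
I_R2 = (V_1 - V_2)/R2 = (5.625 - 0)/500 = 0.01125 A
|I_R2| = 0.01125 A

Final answer: |I_R2| = 0.01125 A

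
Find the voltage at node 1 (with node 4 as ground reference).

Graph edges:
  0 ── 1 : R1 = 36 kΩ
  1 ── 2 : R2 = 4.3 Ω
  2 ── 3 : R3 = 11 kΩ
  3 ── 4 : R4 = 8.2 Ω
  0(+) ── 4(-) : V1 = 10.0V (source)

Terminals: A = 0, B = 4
Nodal analysis, taking node 4 as the 0 V reference.
Source V1 fixes V_0 = 10 V.
KCL at each unknown node (sum of currents leaving = 0; resistances in Ω):
  Node 1: (V_1 - 10)/36000 + (V_1 - V_2)/4.3 = 0
  Node 2: (V_2 - V_1)/4.3 + (V_2 - V_3)/11000 = 0
  Node 3: (V_3 - V_2)/11000 + (V_3 - 0)/8.2 = 0
Collecting terms (coefficients in siemens):
  0.2326·V_1 - 0.2326·V_2 = 0.0002778
  0.2326·V_2 - 0.2326·V_1 - 0.00009091·V_3 = 0
  0.122·V_3 - 0.00009091·V_2 = 0
Solving these 3 simultaneous equations (Gaussian elimination) gives:
  V_1 = 2.342 V, V_2 = 2.342 V, V_3 = 0.001744 V
The requested potential is V_1 = 2.342 V.

Final answer: V_1 = 2.342 V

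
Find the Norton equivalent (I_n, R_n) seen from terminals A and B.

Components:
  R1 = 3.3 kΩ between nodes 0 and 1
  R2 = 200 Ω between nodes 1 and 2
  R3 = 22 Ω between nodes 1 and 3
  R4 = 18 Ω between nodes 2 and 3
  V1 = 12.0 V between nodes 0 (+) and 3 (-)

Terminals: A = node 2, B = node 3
Find the Thévenin equivalent first; then I_n = V_th/R_th and R_n = R_th.
Step 1 — V_th is the open-circuit voltage V_A - V_B (nothing connected across the terminals).
Nodal analysis, taking node 3 as the 0 V reference.
Source V1 fixes V_0 = 12 V.
KCL at each unknown node (sum of currents leaving = 0; resistances in Ω):
  Node 1: (V_1 - 12)/3300 + (V_1 - V_2)/200 + (V_1 - 0)/22 = 0
  Node 2: (V_2 - V_1)/200 + (V_2 - 0)/18 = 0
Collecting terms (coefficients in siemens):
  0.05076·V_1 - 0.005·V_2 = 0.003636
  0.06056·V_2 - 0.005·V_1 = 0
Determinant D = (0.05076)(0.06056) - (-0.005)(-0.005) = 0.003049
V_1 = [(0.003636)(0.06056) - (-0.005)(0)]/D = 0.07223 V
V_2 = [(0.05076)(0) - (0.003636)(-0.005)]/D = 0.005964 V
V_th = V_2 - V_3 = 0.005964 - 0 = 0.005964 V
Step 2 — R_th: zero the source — replace V1 by a short circuit (node 3 merges into node 0) — and find the resistance seen between A (node 2) and B (node 0).
Reduce the network between node 2 (A) and node 0 (B) by series/parallel combination:
  Rp1 = R1 ‖ R3 (parallel, both between nodes 0 and 1) = 1/(1/3300 + 1/22) = 21.85 Ω
  Rs1 = R2 + Rp1 (series, joined only at node 1) = 200 + 21.85 = 221.9 Ω
  Rp2 = R4 ‖ Rs1 (parallel, both between nodes 0 and 2) = 1/(1/18 + 1/221.9) = 16.65 Ω
R_th = 16.65 Ω
I_n = V_th/R_th = 0.005964/16.65 = 0.0003582 A, and R_n = R_th = 16.65 Ω

Final answer: I_n = 0.0003582 A, R_n = 16.65 Ω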